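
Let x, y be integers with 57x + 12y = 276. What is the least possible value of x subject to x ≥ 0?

gcd(57, 12) = 3  (57 = 4×12 + 9, 12 = 1×9 + 3, 9 = 3×3).
3 divides 276, so solutions exist.
Back-substituting, 57×(-1) + 12×(5) = 3.
Scale by 276/3 = 92: (x₀, y₀) = (-92, 460).
General solution: x = -92 + 4t, y = 460 - 19t for integer t.
x ≥ 0: smallest is -92 mod 4 = 0 (at t = 23), with y = 23.

0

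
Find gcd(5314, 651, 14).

1

gcd(5314, 651) = 1  (5314 = 8×651 + 106, 651 = 6×106 + 15, 106 = 7×15 + 1, 15 = 15×1).
gcd(1, 14) = 1.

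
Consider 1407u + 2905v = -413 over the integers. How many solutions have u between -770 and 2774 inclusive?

8

gcd(2905, 1407) = 7  (2905 = 2·1407 + 91, 1407 = 15·91 + 42, 91 = 2·42 + 7, 42 = 6·7).
Back-substituting, 1407·(-64) + 2905·(31) = 7.
Scale by -59: particular solution (3776, -1829); reduce u mod 415: (41, -20).
General solution: u = 41 + 415t, v = -20 - 201t for integer t.
-770 ≤ 41 + 415t ≤ 2774 gives t ∈ [-1, 6], which is 8 values.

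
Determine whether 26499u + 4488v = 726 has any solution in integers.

yes

gcd(26499, 4488) = 33.
33 divides 726, so integer solutions exist.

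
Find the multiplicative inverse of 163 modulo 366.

247

gcd(366, 163) = 1  (366 = 2*163 + 40, 163 = 4*40 + 3, 40 = 13*3 + 1, 3 = 3*1).
Back-substituting, 163*(-119) + 366*(53) = 1.
So 163*-119 ≡ 1 (mod 366), and -119 mod 366 = 247.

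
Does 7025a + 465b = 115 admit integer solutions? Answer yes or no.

gcd(7025, 465) = 5.
5 divides 115, so integer solutions exist.

yes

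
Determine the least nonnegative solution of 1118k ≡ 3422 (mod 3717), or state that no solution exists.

1180

gcd(3717, 1118):
  3717 = 3*1118 + 363
  1118 = 3*363 + 29
  363 = 12*29 + 15
  29 = 1*15 + 14
  15 = 1*14 + 1
  14 = 14*1
so gcd(3717, 1118) = 1.
1 divides 3422, so solutions exist.
Back-substitute for Bézout coefficients:
  1 = 15 - 1*14
  ... = 1118*(-256) + 3717*(77)
So 1118*(-256) ≡ 1 (mod 3717); multiply by 3422: k ≡ -876032 (mod 3717).
Smallest nonnegative: k = -876032 mod 3717 = 1180.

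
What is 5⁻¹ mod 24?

gcd(24, 5) = 1  (24 = 4·5 + 4, 5 = 1·4 + 1, 4 = 4·1).
Back-substituting, 5·(5) + 24·(-1) = 1.
So 5·5 ≡ 1 (mod 24), and 5 mod 24 = 5.

5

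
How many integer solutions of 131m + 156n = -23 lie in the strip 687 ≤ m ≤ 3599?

gcd(156, 131):
  156 = 1*131 + 25
  131 = 5*25 + 6
  25 = 4*6 + 1
  6 = 6*1
so gcd(156, 131) = 1.
Back-substitute for Bézout coefficients:
  1 = 25 - 4*6
  ... = 131*(-25) + 156*(21)
Scale by -23: particular solution (575, -483); reduce m mod 156: (107, -90).
General solution: m = 107 + 156t, n = -90 - 131t for integer t.
687 ≤ 107 + 156t ≤ 3599 gives t ∈ [4, 22], which is 19 values.

19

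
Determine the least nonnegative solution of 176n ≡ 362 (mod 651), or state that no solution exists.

187

gcd(651, 176) = 1  (651 = 3×176 + 123, 176 = 1×123 + 53, 123 = 2×53 + 17, 53 = 3×17 + 2, 17 = 8×2 + 1, 2 = 2×1).
1 divides 362, so solutions exist.
Back-substituting, 176×(-307) + 651×(83) = 1.
So 176×(-307) ≡ 1 (mod 651); multiply by 362: n ≡ -111134 (mod 651).
Smallest nonnegative: n = -111134 mod 651 = 187.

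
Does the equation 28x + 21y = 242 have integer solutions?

no

gcd(28, 21) = 7  (28 = 1×21 + 7, 21 = 3×7).
7 does not divide 242 (remainder 4), so no integer solutions.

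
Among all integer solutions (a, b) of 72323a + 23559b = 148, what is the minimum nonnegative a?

gcd(72323, 23559) = 1  (72323 = 3×23559 + 1646, 23559 = 14×1646 + 515, 1646 = 3×515 + 101, 515 = 5×101 + 10, 101 = 10×10 + 1, 10 = 10×1).
1 divides 148, so solutions exist.
Back-substituting, 72323×(2333) + 23559×(-7162) = 1.
Scale by 148/1 = 148: (a₀, b₀) = (345284, -1059976).
General solution: a = 345284 + 23559t, b = -1059976 - 72323t for integer t.
a ≥ 0: smallest is 345284 mod 23559 = 15458 (at t = -14), with b = -47454.

15458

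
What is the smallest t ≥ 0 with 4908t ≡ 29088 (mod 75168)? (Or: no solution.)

gcd(75168, 4908):
  75168 = 15·4908 + 1548
  4908 = 3·1548 + 264
  1548 = 5·264 + 228
  264 = 1·228 + 36
  228 = 6·36 + 12
  36 = 3·12
so gcd(75168, 4908) = 12.
12 divides 29088, so solutions exist.
Back-substitute for Bézout coefficients:
  12 = 228 - 6·36
  ... = 4908·(-1991) + 75168·(130)
So 4908·(-1991) ≡ 12 (mod 75168); multiply by 2424: t ≡ -4826184 (mod 6264).
Smallest nonnegative: t = -4826184 mod 6264 = 3360.

3360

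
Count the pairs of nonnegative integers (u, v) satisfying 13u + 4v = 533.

gcd(13, 4) = 1.
By Bézout, 13*(1) + 4*(-3) = 1.
One solution: (1, 130).
General: u = 1 + 4t, v = 130 - 13t.
u ≥ 0 ⇒ t ≥ 0; v ≥ 0 ⇒ t ≤ 10. So t ∈ [0, 10]: 11 solutions.

11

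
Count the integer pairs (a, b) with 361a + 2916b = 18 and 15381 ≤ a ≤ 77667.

21

gcd(2916, 361) = 1.
By Bézout, 361*(937) + 2916*(-116) = 1.
Particular solution: (2286, -283).
General solution: a = 2286 + 2916t, b = -283 - 361t for integer t.
15381 ≤ 2286 + 2916t ≤ 77667 gives t ∈ [5, 25], which is 21 values.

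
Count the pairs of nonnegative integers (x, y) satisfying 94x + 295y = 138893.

5

gcd(295, 94):
  295 = 3×94 + 13
  94 = 7×13 + 3
  13 = 4×3 + 1
  3 = 3×1
so gcd(295, 94) = 1.
Back-substitute for Bézout coefficients:
  1 = 13 - 4×3
  ... = 94×(-91) + 295×(29)
Scale by 138893: one solution is (-12639263, 4027897). Reduce x mod 295: (12, 467).
General: x = 12 + 295t, y = 467 - 94t.
x ≥ 0 ⇒ t ≥ 0; y ≥ 0 ⇒ t ≤ 4. So t ∈ [0, 4]: 5 solutions.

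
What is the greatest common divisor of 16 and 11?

gcd(16, 11):
  16 = 1*11 + 5
  11 = 2*5 + 1
  5 = 5*1
so gcd(16, 11) = 1.

1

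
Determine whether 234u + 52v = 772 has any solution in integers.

gcd(234, 52) = 26.
26 does not divide 772 (remainder 18), so no integer solutions.

no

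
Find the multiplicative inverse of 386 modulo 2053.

gcd(2053, 386):
  2053 = 5·386 + 123
  386 = 3·123 + 17
  123 = 7·17 + 4
  17 = 4·4 + 1
  4 = 4·1
so gcd(2053, 386) = 1.
Back-substitute for Bézout coefficients:
  1 = 17 - 4·4
  ... = 386·(484) + 2053·(-91)
So 386·484 ≡ 1 (mod 2053), and 484 mod 2053 = 484.

484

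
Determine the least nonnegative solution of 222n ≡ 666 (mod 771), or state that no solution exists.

gcd(771, 222) = 3  (771 = 3*222 + 105, 222 = 2*105 + 12, 105 = 8*12 + 9, 12 = 1*9 + 3, 9 = 3*3).
3 divides 666, so solutions exist.
Back-substituting, 222*(66) + 771*(-19) = 3.
So 222*(66) ≡ 3 (mod 771); multiply by 222: n ≡ 14652 (mod 257).
Smallest nonnegative: n = 14652 mod 257 = 3.

3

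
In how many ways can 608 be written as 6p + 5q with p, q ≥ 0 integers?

gcd(6, 5) = 1  (6 = 1*5 + 1, 5 = 5*1).
Back-substituting, 6*(1) + 5*(-1) = 1.
Scale by 608: one solution is (608, -608). Reduce p mod 5: (3, 118).
General: p = 3 + 5t, q = 118 - 6t.
p ≥ 0 ⇒ t ≥ 0; q ≥ 0 ⇒ t ≤ 19. So t ∈ [0, 19]: 20 solutions.

20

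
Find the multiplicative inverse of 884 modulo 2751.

389

gcd(2751, 884) = 1.
By Bézout, 884*(389) + 2751*(-125) = 1.
So 884*389 ≡ 1 (mod 2751), and 389 mod 2751 = 389.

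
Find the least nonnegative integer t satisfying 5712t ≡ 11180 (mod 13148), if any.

2458

gcd(13148, 5712):
  13148 = 2×5712 + 1724
  5712 = 3×1724 + 540
  1724 = 3×540 + 104
  540 = 5×104 + 20
  104 = 5×20 + 4
  20 = 5×4
so gcd(13148, 5712) = 4.
4 divides 11180, so solutions exist.
Back-substitute for Bézout coefficients:
  4 = 104 - 5×20
  ... = 5712×(-633) + 13148×(275)
So 5712×(-633) ≡ 4 (mod 13148); multiply by 2795: t ≡ -1769235 (mod 3287).
Smallest nonnegative: t = -1769235 mod 3287 = 2458.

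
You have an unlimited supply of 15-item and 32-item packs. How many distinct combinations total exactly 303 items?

Need nonnegative integers with 15j + 32k = 303.
gcd(15, 32) = 1, and 15·(15) + 32·(-7) = 1.
So (j₀, k₀) = (4545, -2121); general j = 4545 + 32t, k = -2121 - 15t.
j ≥ 0 ⇒ t ≥ -142; k ≥ 0 ⇒ t ≤ -142. That's 1 value of t.

1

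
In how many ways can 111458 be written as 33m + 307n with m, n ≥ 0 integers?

11

gcd(307, 33) = 1.
By Bézout, 33*(-93) + 307*(10) = 1.
One solution: (261, 335).
General: m = 261 + 307t, n = 335 - 33t.
m ≥ 0 ⇒ t ≥ 0; n ≥ 0 ⇒ t ≤ 10. So t ∈ [0, 10]: 11 solutions.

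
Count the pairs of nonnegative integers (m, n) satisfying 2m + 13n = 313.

12

gcd(13, 2):
  13 = 6×2 + 1
  2 = 2×1
so gcd(13, 2) = 1.
Back-substitute for Bézout coefficients:
  1 = 13 - 6×2
  ... = 2×(-6) + 13×(1)
Scale by 313: one solution is (-1878, 313). Reduce m mod 13: (7, 23).
General: m = 7 + 13t, n = 23 - 2t.
m ≥ 0 ⇒ t ≥ 0; n ≥ 0 ⇒ t ≤ 11. So t ∈ [0, 11]: 12 solutions.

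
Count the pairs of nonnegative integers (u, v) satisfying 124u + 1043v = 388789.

3

gcd(1043, 124) = 1  (1043 = 8×124 + 51, 124 = 2×51 + 22, 51 = 2×22 + 7, 22 = 3×7 + 1, 7 = 7×1).
Back-substituting, 124×(143) + 1043×(-17) = 1.
Scale by 388789: one solution is (55596827, -6609413). Reduce u mod 1043: (755, 283).
General: u = 755 + 1043t, v = 283 - 124t.
u ≥ 0 ⇒ t ≥ 0; v ≥ 0 ⇒ t ≤ 2. So t ∈ [0, 2]: 3 solutions.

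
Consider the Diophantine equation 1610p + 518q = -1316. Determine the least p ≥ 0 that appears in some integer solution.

gcd(1610, 518) = 14  (1610 = 3*518 + 56, 518 = 9*56 + 14, 56 = 4*14).
14 divides -1316, so solutions exist.
Back-substituting, 1610*(-9) + 518*(28) = 14.
Scale by -1316/14 = -94: (p₀, q₀) = (846, -2632).
General solution: p = 846 + 37t, q = -2632 - 115t for integer t.
p ≥ 0: smallest is 846 mod 37 = 32 (at t = -22), with q = -102.

32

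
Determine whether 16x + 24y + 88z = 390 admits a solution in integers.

no

gcd(24, 16) = 8  (24 = 1×16 + 8, 16 = 2×8).
gcd(8, 88) = 8.
8 does not divide 390 (remainder 6), so no integer solutions.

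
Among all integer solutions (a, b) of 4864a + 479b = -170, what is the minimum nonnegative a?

gcd(4864, 479) = 1.
1 divides -170, so solutions exist.
By Bézout, 4864*(123) + 479*(-1249) = 1.
Scale by -170/1 = -170: (a₀, b₀) = (-20910, 212330).
General solution: a = -20910 + 479t, b = 212330 - 4864t for integer t.
a ≥ 0: smallest is -20910 mod 479 = 166 (at t = 44), with b = -1686.

166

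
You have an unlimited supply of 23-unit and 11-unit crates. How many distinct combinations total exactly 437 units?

Need nonnegative integers with 23j + 11k = 437.
gcd(23, 11) = 1, and 23·(1) + 11·(-2) = 1.
So (j₀, k₀) = (437, -874); general j = 437 + 11t, k = -874 - 23t.
j ≥ 0 ⇒ t ≥ -39; k ≥ 0 ⇒ t ≤ -38. That's 2 values of t.

2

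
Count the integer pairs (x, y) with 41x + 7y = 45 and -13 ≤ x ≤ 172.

gcd(41, 7):
  41 = 5×7 + 6
  7 = 1×6 + 1
  6 = 6×1
so gcd(41, 7) = 1.
Back-substitute for Bézout coefficients:
  1 = 7 - 1×6
  ... = 41×(-1) + 7×(6)
Scale by 45: particular solution (-45, 270); reduce x mod 7: (4, -17).
General solution: x = 4 + 7t, y = -17 - 41t for integer t.
-13 ≤ 4 + 7t ≤ 172 gives t ∈ [-2, 24], which is 27 values.

27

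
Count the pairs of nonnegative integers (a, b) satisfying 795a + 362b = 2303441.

8

gcd(795, 362):
  795 = 2·362 + 71
  362 = 5·71 + 7
  71 = 10·7 + 1
  7 = 7·1
so gcd(795, 362) = 1.
Back-substitute for Bézout coefficients:
  1 = 71 - 10·7
  ... = 795·(51) + 362·(-112)
Scale by 2303441: one solution is (117475491, -257985392). Reduce a mod 362: (337, 5623).
General: a = 337 + 362t, b = 5623 - 795t.
a ≥ 0 ⇒ t ≥ 0; b ≥ 0 ⇒ t ≤ 7. So t ∈ [0, 7]: 8 solutions.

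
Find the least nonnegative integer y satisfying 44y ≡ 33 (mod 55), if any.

2

gcd(55, 44) = 11  (55 = 1×44 + 11, 44 = 4×11).
11 divides 33, so solutions exist.
Back-substituting, 44×(-1) + 55×(1) = 11.
So 44×(-1) ≡ 11 (mod 55); multiply by 3: y ≡ -3 (mod 5).
Smallest nonnegative: y = -3 mod 5 = 2.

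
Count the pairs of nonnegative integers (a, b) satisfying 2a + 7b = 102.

8

gcd(7, 2):
  7 = 3×2 + 1
  2 = 2×1
so gcd(7, 2) = 1.
Back-substitute for Bézout coefficients:
  1 = 7 - 3×2
  ... = 2×(-3) + 7×(1)
Scale by 102: one solution is (-306, 102). Reduce a mod 7: (2, 14).
General: a = 2 + 7t, b = 14 - 2t.
a ≥ 0 ⇒ t ≥ 0; b ≥ 0 ⇒ t ≤ 7. So t ∈ [0, 7]: 8 solutions.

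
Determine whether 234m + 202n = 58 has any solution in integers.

gcd(234, 202) = 2  (234 = 1*202 + 32, 202 = 6*32 + 10, 32 = 3*10 + 2, 10 = 5*2).
2 divides 58, so integer solutions exist.

yes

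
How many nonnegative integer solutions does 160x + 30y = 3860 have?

8

gcd(160, 30):
  160 = 5·30 + 10
  30 = 3·10
so gcd(160, 30) = 10.
Back-substitute for Bézout coefficients:
  10 = 160 - 5·30
  ... = 160·(1) + 30·(-5)
Scale by 386: one solution is (386, -1930). Reduce x mod 3: (2, 118).
General: x = 2 + 3t, y = 118 - 16t.
x ≥ 0 ⇒ t ≥ 0; y ≥ 0 ⇒ t ≤ 7. So t ∈ [0, 7]: 8 solutions.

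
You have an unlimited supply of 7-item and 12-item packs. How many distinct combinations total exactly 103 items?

Need nonnegative integers with 7j + 12k = 103.
gcd(7, 12) = 1, and 7·(-5) + 12·(3) = 1.
So (j₀, k₀) = (-515, 309); general j = -515 + 12t, k = 309 - 7t.
j ≥ 0 ⇒ t ≥ 43; k ≥ 0 ⇒ t ≤ 44. That's 2 values of t.

2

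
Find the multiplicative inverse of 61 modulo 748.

gcd(748, 61) = 1  (748 = 12*61 + 16, 61 = 3*16 + 13, 16 = 1*13 + 3, 13 = 4*3 + 1, 3 = 3*1).
Back-substituting, 61*(233) + 748*(-19) = 1.
So 61*233 ≡ 1 (mod 748), and 233 mod 748 = 233.

233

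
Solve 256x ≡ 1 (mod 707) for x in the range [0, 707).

gcd(707, 256):
  707 = 2*256 + 195
  256 = 1*195 + 61
  195 = 3*61 + 12
  61 = 5*12 + 1
  12 = 12*1
so gcd(707, 256) = 1.
Back-substitute for Bézout coefficients:
  1 = 61 - 5*12
  ... = 256*(58) + 707*(-21)
So 256*58 ≡ 1 (mod 707), and 58 mod 707 = 58.

58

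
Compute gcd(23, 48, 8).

1

gcd(48, 23):
  48 = 2·23 + 2
  23 = 11·2 + 1
  2 = 2·1
so gcd(48, 23) = 1.
gcd(1, 8) = 1.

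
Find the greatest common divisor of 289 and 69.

1

gcd(289, 69) = 1  (289 = 4×69 + 13, 69 = 5×13 + 4, 13 = 3×4 + 1, 4 = 4×1).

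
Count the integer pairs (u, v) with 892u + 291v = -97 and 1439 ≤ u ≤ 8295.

23

gcd(892, 291) = 1  (892 = 3*291 + 19, 291 = 15*19 + 6, 19 = 3*6 + 1, 6 = 6*1).
Back-substituting, 892*(46) + 291*(-141) = 1.
Scale by -97: particular solution (-4462, 13677); reduce u mod 291: (194, -595).
General solution: u = 194 + 291t, v = -595 - 892t for integer t.
1439 ≤ 194 + 291t ≤ 8295 gives t ∈ [5, 27], which is 23 values.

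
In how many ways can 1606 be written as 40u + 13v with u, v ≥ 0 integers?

3

gcd(40, 13) = 1  (40 = 3×13 + 1, 13 = 13×1).
Back-substituting, 40×(1) + 13×(-3) = 1.
Scale by 1606: one solution is (1606, -4818). Reduce u mod 13: (7, 102).
General: u = 7 + 13t, v = 102 - 40t.
u ≥ 0 ⇒ t ≥ 0; v ≥ 0 ⇒ t ≤ 2. So t ∈ [0, 2]: 3 solutions.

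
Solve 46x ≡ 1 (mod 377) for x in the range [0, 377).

41

gcd(377, 46) = 1  (377 = 8·46 + 9, 46 = 5·9 + 1, 9 = 9·1).
Back-substituting, 46·(41) + 377·(-5) = 1.
So 46·41 ≡ 1 (mod 377), and 41 mod 377 = 41.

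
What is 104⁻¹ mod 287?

69

gcd(287, 104) = 1  (287 = 2*104 + 79, 104 = 1*79 + 25, 79 = 3*25 + 4, 25 = 6*4 + 1, 4 = 4*1).
Back-substituting, 104*(69) + 287*(-25) = 1.
So 104*69 ≡ 1 (mod 287), and 69 mod 287 = 69.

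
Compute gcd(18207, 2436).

gcd(18207, 2436):
  18207 = 7×2436 + 1155
  2436 = 2×1155 + 126
  1155 = 9×126 + 21
  126 = 6×21
so gcd(18207, 2436) = 21.

21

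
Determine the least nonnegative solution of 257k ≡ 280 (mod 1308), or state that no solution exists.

gcd(1308, 257):
  1308 = 5×257 + 23
  257 = 11×23 + 4
  23 = 5×4 + 3
  4 = 1×3 + 1
  3 = 3×1
so gcd(1308, 257) = 1.
1 divides 280, so solutions exist.
Back-substitute for Bézout coefficients:
  1 = 4 - 1×3
  ... = 257×(341) + 1308×(-67)
So 257×(341) ≡ 1 (mod 1308); multiply by 280: k ≡ 95480 (mod 1308).
Smallest nonnegative: k = 95480 mod 1308 = 1304.

1304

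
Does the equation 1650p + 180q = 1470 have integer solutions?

gcd(1650, 180) = 30.
30 divides 1470, so integer solutions exist.

yes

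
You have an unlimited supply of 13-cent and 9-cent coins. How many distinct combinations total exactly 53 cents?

Need nonnegative integers with 13j + 9k = 53.
gcd(13, 9) = 1, and 13·(-2) + 9·(3) = 1.
So (j₀, k₀) = (-106, 159); general j = -106 + 9t, k = 159 - 13t.
j ≥ 0 ⇒ t ≥ 12; k ≥ 0 ⇒ t ≤ 12. That's 1 value of t.

1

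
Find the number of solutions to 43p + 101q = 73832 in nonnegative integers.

17

gcd(101, 43) = 1.
By Bézout, 43×(47) + 101×(-20) = 1.
One solution: (47, 711).
General: p = 47 + 101t, q = 711 - 43t.
p ≥ 0 ⇒ t ≥ 0; q ≥ 0 ⇒ t ≤ 16. So t ∈ [0, 16]: 17 solutions.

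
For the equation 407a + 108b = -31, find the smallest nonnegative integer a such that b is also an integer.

79

gcd(407, 108):
  407 = 3*108 + 83
  108 = 1*83 + 25
  83 = 3*25 + 8
  25 = 3*8 + 1
  8 = 8*1
so gcd(407, 108) = 1.
1 divides -31, so solutions exist.
Back-substitute for Bézout coefficients:
  1 = 25 - 3*8
  ... = 407*(-13) + 108*(49)
Scale by -31/1 = -31: (a₀, b₀) = (403, -1519).
General solution: a = 403 + 108t, b = -1519 - 407t for integer t.
a ≥ 0: smallest is 403 mod 108 = 79 (at t = -3), with b = -298.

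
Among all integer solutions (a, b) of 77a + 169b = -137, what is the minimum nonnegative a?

gcd(169, 77):
  169 = 2×77 + 15
  77 = 5×15 + 2
  15 = 7×2 + 1
  2 = 2×1
so gcd(169, 77) = 1.
1 divides -137, so solutions exist.
Back-substitute for Bézout coefficients:
  1 = 15 - 7×2
  ... = 77×(-79) + 169×(36)
Scale by -137/1 = -137: (a₀, b₀) = (10823, -4932).
General solution: a = 10823 + 169t, b = -4932 - 77t for integer t.
a ≥ 0: smallest is 10823 mod 169 = 7 (at t = -64), with b = -4.

7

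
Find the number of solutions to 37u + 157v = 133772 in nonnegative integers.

gcd(157, 37) = 1.
By Bézout, 37·(17) + 157·(-4) = 1.
One solution: (136, 820).
General: u = 136 + 157t, v = 820 - 37t.
u ≥ 0 ⇒ t ≥ 0; v ≥ 0 ⇒ t ≤ 22. So t ∈ [0, 22]: 23 solutions.

23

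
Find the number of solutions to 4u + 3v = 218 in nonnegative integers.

gcd(4, 3):
  4 = 1·3 + 1
  3 = 3·1
so gcd(4, 3) = 1.
Back-substitute for Bézout coefficients:
  1 = 4 - 1·3
  ... = 4·(1) + 3·(-1)
Scale by 218: one solution is (218, -218). Reduce u mod 3: (2, 70).
General: u = 2 + 3t, v = 70 - 4t.
u ≥ 0 ⇒ t ≥ 0; v ≥ 0 ⇒ t ≤ 17. So t ∈ [0, 17]: 18 solutions.

18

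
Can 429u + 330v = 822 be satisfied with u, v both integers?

gcd(429, 330) = 33.
33 does not divide 822 (remainder 30), so no integer solutions.

no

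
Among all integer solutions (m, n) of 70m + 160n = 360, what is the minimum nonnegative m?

12

gcd(160, 70):
  160 = 2·70 + 20
  70 = 3·20 + 10
  20 = 2·10
so gcd(160, 70) = 10.
10 divides 360, so solutions exist.
Back-substitute for Bézout coefficients:
  10 = 70 - 3·20
  ... = 70·(7) + 160·(-3)
Scale by 360/10 = 36: (m₀, n₀) = (252, -108).
General solution: m = 252 + 16t, n = -108 - 7t for integer t.
m ≥ 0: smallest is 252 mod 16 = 12 (at t = -15), with n = -3.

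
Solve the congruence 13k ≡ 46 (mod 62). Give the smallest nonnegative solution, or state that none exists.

56

gcd(62, 13):
  62 = 4×13 + 10
  13 = 1×10 + 3
  10 = 3×3 + 1
  3 = 3×1
so gcd(62, 13) = 1.
1 divides 46, so solutions exist.
Back-substitute for Bézout coefficients:
  1 = 10 - 3×3
  ... = 13×(-19) + 62×(4)
So 13×(-19) ≡ 1 (mod 62); multiply by 46: k ≡ -874 (mod 62).
Smallest nonnegative: k = -874 mod 62 = 56.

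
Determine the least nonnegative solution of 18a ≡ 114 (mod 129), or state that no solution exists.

35

gcd(129, 18) = 3.
3 divides 114, so solutions exist.
By Bézout, 18·(-7) + 129·(1) = 3.
So 18·(-7) ≡ 3 (mod 129); multiply by 38: a ≡ -266 (mod 43).
Smallest nonnegative: a = -266 mod 43 = 35.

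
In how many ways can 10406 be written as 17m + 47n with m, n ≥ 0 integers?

13

gcd(47, 17) = 1  (47 = 2×17 + 13, 17 = 1×13 + 4, 13 = 3×4 + 1, 4 = 4×1).
Back-substituting, 17×(-11) + 47×(4) = 1.
Scale by 10406: one solution is (-114466, 41624). Reduce m mod 47: (26, 212).
General: m = 26 + 47t, n = 212 - 17t.
m ≥ 0 ⇒ t ≥ 0; n ≥ 0 ⇒ t ≤ 12. So t ∈ [0, 12]: 13 solutions.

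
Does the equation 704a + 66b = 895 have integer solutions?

no

gcd(704, 66) = 22.
22 does not divide 895 (remainder 15), so no integer solutions.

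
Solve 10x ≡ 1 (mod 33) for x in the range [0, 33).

gcd(33, 10) = 1.
By Bézout, 10*(10) + 33*(-3) = 1.
So 10*10 ≡ 1 (mod 33), and 10 mod 33 = 10.

10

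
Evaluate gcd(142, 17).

1

gcd(142, 17):
  142 = 8*17 + 6
  17 = 2*6 + 5
  6 = 1*5 + 1
  5 = 5*1
so gcd(142, 17) = 1.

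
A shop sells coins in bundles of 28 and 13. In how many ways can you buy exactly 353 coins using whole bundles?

Need nonnegative integers with 28j + 13k = 353.
gcd(28, 13) = 1, and 28·(-6) + 13·(13) = 1.
So (j₀, k₀) = (-2118, 4589); general j = -2118 + 13t, k = 4589 - 28t.
j ≥ 0 ⇒ t ≥ 163; k ≥ 0 ⇒ t ≤ 163. That's 1 value of t.

1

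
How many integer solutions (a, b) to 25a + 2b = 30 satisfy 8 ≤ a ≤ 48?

21

gcd(25, 2):
  25 = 12×2 + 1
  2 = 2×1
so gcd(25, 2) = 1.
Back-substitute for Bézout coefficients:
  1 = 25 - 12×2
  ... = 25×(1) + 2×(-12)
Scale by 30: particular solution (30, -360); reduce a mod 2: (0, 15).
General solution: a = 0 + 2t, b = 15 - 25t for integer t.
8 ≤ 0 + 2t ≤ 48 gives t ∈ [4, 24], which is 21 values.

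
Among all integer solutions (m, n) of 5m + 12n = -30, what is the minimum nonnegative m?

6

gcd(12, 5) = 1  (12 = 2·5 + 2, 5 = 2·2 + 1, 2 = 2·1).
1 divides -30, so solutions exist.
Back-substituting, 5·(5) + 12·(-2) = 1.
Scale by -30/1 = -30: (m₀, n₀) = (-150, 60).
General solution: m = -150 + 12t, n = 60 - 5t for integer t.
m ≥ 0: smallest is -150 mod 12 = 6 (at t = 13), with n = -5.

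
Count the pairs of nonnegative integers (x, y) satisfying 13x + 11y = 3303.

gcd(13, 11) = 1  (13 = 1*11 + 2, 11 = 5*2 + 1, 2 = 2*1).
Back-substituting, 13*(-5) + 11*(6) = 1.
Scale by 3303: one solution is (-16515, 19818). Reduce x mod 11: (7, 292).
General: x = 7 + 11t, y = 292 - 13t.
x ≥ 0 ⇒ t ≥ 0; y ≥ 0 ⇒ t ≤ 22. So t ∈ [0, 22]: 23 solutions.

23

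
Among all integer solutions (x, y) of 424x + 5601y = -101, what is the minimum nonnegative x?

gcd(5601, 424) = 1  (5601 = 13*424 + 89, 424 = 4*89 + 68, 89 = 1*68 + 21, 68 = 3*21 + 5, 21 = 4*5 + 1, 5 = 5*1).
1 divides -101, so solutions exist.
Back-substituting, 424*(-1070) + 5601*(81) = 1.
Scale by -101/1 = -101: (x₀, y₀) = (108070, -8181).
General solution: x = 108070 + 5601t, y = -8181 - 424t for integer t.
x ≥ 0: smallest is 108070 mod 5601 = 1651 (at t = -19), with y = -125.

1651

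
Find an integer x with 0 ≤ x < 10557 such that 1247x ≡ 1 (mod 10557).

gcd(10557, 1247) = 1.
By Bézout, 1247·(-745) + 10557·(88) = 1.
So 1247·-745 ≡ 1 (mod 10557), and -745 mod 10557 = 9812.

9812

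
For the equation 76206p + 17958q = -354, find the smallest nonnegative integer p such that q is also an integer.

gcd(76206, 17958) = 6  (76206 = 4·17958 + 4374, 17958 = 4·4374 + 462, 4374 = 9·462 + 216, 462 = 2·216 + 30, 216 = 7·30 + 6, 30 = 5·6).
6 divides -354, so solutions exist.
Back-substituting, 76206·(583) + 17958·(-2474) = 6.
Scale by -354/6 = -59: (p₀, q₀) = (-34397, 145966).
General solution: p = -34397 + 2993t, q = 145966 - 12701t for integer t.
p ≥ 0: smallest is -34397 mod 2993 = 1519 (at t = 12), with q = -6446.

1519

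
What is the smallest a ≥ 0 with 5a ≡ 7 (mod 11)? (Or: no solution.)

gcd(11, 5):
  11 = 2×5 + 1
  5 = 5×1
so gcd(11, 5) = 1.
1 divides 7, so solutions exist.
Back-substitute for Bézout coefficients:
  1 = 11 - 2×5
  ... = 5×(-2) + 11×(1)
So 5×(-2) ≡ 1 (mod 11); multiply by 7: a ≡ -14 (mod 11).
Smallest nonnegative: a = -14 mod 11 = 8.

8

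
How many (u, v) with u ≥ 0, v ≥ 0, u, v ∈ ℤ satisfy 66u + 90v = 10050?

10

gcd(90, 66) = 6  (90 = 1·66 + 24, 66 = 2·24 + 18, 24 = 1·18 + 6, 18 = 3·6).
Back-substituting, 66·(-4) + 90·(3) = 6.
Scale by 1675: one solution is (-6700, 5025). Reduce u mod 15: (5, 108).
General: u = 5 + 15t, v = 108 - 11t.
u ≥ 0 ⇒ t ≥ 0; v ≥ 0 ⇒ t ≤ 9. So t ∈ [0, 9]: 10 solutions.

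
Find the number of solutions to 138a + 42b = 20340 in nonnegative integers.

21

gcd(138, 42):
  138 = 3×42 + 12
  42 = 3×12 + 6
  12 = 2×6
so gcd(138, 42) = 6.
Back-substitute for Bézout coefficients:
  6 = 42 - 3×12
  ... = 138×(-3) + 42×(10)
Scale by 3390: one solution is (-10170, 33900). Reduce a mod 7: (1, 481).
General: a = 1 + 7t, b = 481 - 23t.
a ≥ 0 ⇒ t ≥ 0; b ≥ 0 ⇒ t ≤ 20. So t ∈ [0, 20]: 21 solutions.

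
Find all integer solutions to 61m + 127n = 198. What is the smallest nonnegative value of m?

124

gcd(127, 61) = 1  (127 = 2×61 + 5, 61 = 12×5 + 1, 5 = 5×1).
1 divides 198, so solutions exist.
Back-substituting, 61×(25) + 127×(-12) = 1.
Scale by 198/1 = 198: (m₀, n₀) = (4950, -2376).
General solution: m = 4950 + 127t, n = -2376 - 61t for integer t.
m ≥ 0: smallest is 4950 mod 127 = 124 (at t = -38), with n = -58.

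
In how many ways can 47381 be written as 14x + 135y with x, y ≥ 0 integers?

gcd(135, 14):
  135 = 9*14 + 9
  14 = 1*9 + 5
  9 = 1*5 + 4
  5 = 1*4 + 1
  4 = 4*1
so gcd(135, 14) = 1.
Back-substitute for Bézout coefficients:
  1 = 5 - 1*4
  ... = 14*(29) + 135*(-3)
Scale by 47381: one solution is (1374049, -142143). Reduce x mod 135: (19, 349).
General: x = 19 + 135t, y = 349 - 14t.
x ≥ 0 ⇒ t ≥ 0; y ≥ 0 ⇒ t ≤ 24. So t ∈ [0, 24]: 25 solutions.

25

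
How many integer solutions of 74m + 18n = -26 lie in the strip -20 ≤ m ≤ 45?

gcd(74, 18):
  74 = 4*18 + 2
  18 = 9*2
so gcd(74, 18) = 2.
Back-substitute for Bézout coefficients:
  2 = 74 - 4*18
  ... = 74*(1) + 18*(-4)
Scale by -13: particular solution (-13, 52); reduce m mod 9: (5, -22).
General solution: m = 5 + 9t, n = -22 - 37t for integer t.
-20 ≤ 5 + 9t ≤ 45 gives t ∈ [-2, 4], which is 7 values.

7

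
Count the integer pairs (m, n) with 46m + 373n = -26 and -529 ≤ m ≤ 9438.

27

gcd(373, 46):
  373 = 8*46 + 5
  46 = 9*5 + 1
  5 = 5*1
so gcd(373, 46) = 1.
Back-substitute for Bézout coefficients:
  1 = 46 - 9*5
  ... = 46*(73) + 373*(-9)
Scale by -26: particular solution (-1898, 234); reduce m mod 373: (340, -42).
General solution: m = 340 + 373t, n = -42 - 46t for integer t.
-529 ≤ 340 + 373t ≤ 9438 gives t ∈ [-2, 24], which is 27 values.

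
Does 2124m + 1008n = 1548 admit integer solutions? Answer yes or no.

gcd(2124, 1008) = 36.
36 divides 1548, so integer solutions exist.

yes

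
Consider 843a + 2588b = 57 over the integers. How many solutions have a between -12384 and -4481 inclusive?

3

gcd(2588, 843) = 1  (2588 = 3×843 + 59, 843 = 14×59 + 17, 59 = 3×17 + 8, 17 = 2×8 + 1, 8 = 8×1).
Back-substituting, 843×(307) + 2588×(-100) = 1.
Scale by 57: particular solution (17499, -5700); reduce a mod 2588: (1971, -642).
General solution: a = 1971 + 2588t, b = -642 - 843t for integer t.
-12384 ≤ 1971 + 2588t ≤ -4481 gives t ∈ [-5, -3], which is 3 values.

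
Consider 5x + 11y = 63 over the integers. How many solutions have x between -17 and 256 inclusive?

gcd(11, 5) = 1.
By Bézout, 5·(-2) + 11·(1) = 1.
Particular solution: (6, 3).
General solution: x = 6 + 11t, y = 3 - 5t for integer t.
-17 ≤ 6 + 11t ≤ 256 gives t ∈ [-2, 22], which is 25 values.

25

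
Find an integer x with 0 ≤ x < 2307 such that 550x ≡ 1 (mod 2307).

gcd(2307, 550):
  2307 = 4×550 + 107
  550 = 5×107 + 15
  107 = 7×15 + 2
  15 = 7×2 + 1
  2 = 2×1
so gcd(2307, 550) = 1.
Back-substitute for Bézout coefficients:
  1 = 15 - 7×2
  ... = 550×(1078) + 2307×(-257)
So 550×1078 ≡ 1 (mod 2307), and 1078 mod 2307 = 1078.

1078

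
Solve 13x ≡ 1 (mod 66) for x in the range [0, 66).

61

gcd(66, 13) = 1.
By Bézout, 13·(-5) + 66·(1) = 1.
So 13·-5 ≡ 1 (mod 66), and -5 mod 66 = 61.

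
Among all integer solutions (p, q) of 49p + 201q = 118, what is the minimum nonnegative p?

gcd(201, 49):
  201 = 4·49 + 5
  49 = 9·5 + 4
  5 = 1·4 + 1
  4 = 4·1
so gcd(201, 49) = 1.
1 divides 118, so solutions exist.
Back-substitute for Bézout coefficients:
  1 = 5 - 1·4
  ... = 49·(-41) + 201·(10)
Scale by 118/1 = 118: (p₀, q₀) = (-4838, 1180).
General solution: p = -4838 + 201t, q = 1180 - 49t for integer t.
p ≥ 0: smallest is -4838 mod 201 = 187 (at t = 25), with q = -45.

187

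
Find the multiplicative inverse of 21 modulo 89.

17

gcd(89, 21):
  89 = 4×21 + 5
  21 = 4×5 + 1
  5 = 5×1
so gcd(89, 21) = 1.
Back-substitute for Bézout coefficients:
  1 = 21 - 4×5
  ... = 21×(17) + 89×(-4)
So 21×17 ≡ 1 (mod 89), and 17 mod 89 = 17.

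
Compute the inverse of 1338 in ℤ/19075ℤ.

gcd(19075, 1338) = 1.
By Bézout, 1338·(-6173) + 19075·(433) = 1.
So 1338·-6173 ≡ 1 (mod 19075), and -6173 mod 19075 = 12902.

12902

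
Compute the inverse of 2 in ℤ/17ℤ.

gcd(17, 2) = 1  (17 = 8×2 + 1, 2 = 2×1).
Back-substituting, 2×(-8) + 17×(1) = 1.
So 2×-8 ≡ 1 (mod 17), and -8 mod 17 = 9.

9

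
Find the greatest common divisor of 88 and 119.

gcd(119, 88):
  119 = 1×88 + 31
  88 = 2×31 + 26
  31 = 1×26 + 5
  26 = 5×5 + 1
  5 = 5×1
so gcd(119, 88) = 1.

1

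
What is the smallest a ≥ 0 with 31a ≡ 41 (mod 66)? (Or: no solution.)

gcd(66, 31) = 1.
1 divides 41, so solutions exist.
By Bézout, 31*(-17) + 66*(8) = 1.
So 31*(-17) ≡ 1 (mod 66); multiply by 41: a ≡ -697 (mod 66).
Smallest nonnegative: a = -697 mod 66 = 29.

29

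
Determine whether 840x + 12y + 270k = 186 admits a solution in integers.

yes

gcd(840, 12) = 12  (840 = 70·12).
gcd(12, 270) = 6.
6 divides 186, so integer solutions exist.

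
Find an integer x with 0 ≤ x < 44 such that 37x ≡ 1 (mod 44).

25

gcd(44, 37):
  44 = 1·37 + 7
  37 = 5·7 + 2
  7 = 3·2 + 1
  2 = 2·1
so gcd(44, 37) = 1.
Back-substitute for Bézout coefficients:
  1 = 7 - 3·2
  ... = 37·(-19) + 44·(16)
So 37·-19 ≡ 1 (mod 44), and -19 mod 44 = 25.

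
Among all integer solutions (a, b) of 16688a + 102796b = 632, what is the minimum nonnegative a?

gcd(102796, 16688):
  102796 = 6·16688 + 2668
  16688 = 6·2668 + 680
  2668 = 3·680 + 628
  680 = 1·628 + 52
  628 = 12·52 + 4
  52 = 13·4
so gcd(102796, 16688) = 4.
4 divides 632, so solutions exist.
Back-substitute for Bézout coefficients:
  4 = 628 - 12·52
  ... = 16688·(-1965) + 102796·(319)
Scale by 632/4 = 158: (a₀, b₀) = (-310470, 50402).
General solution: a = -310470 + 25699t, b = 50402 - 4172t for integer t.
a ≥ 0: smallest is -310470 mod 25699 = 23617 (at t = 13), with b = -3834.

23617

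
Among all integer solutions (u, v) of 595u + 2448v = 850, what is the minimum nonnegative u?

22

gcd(2448, 595) = 17.
17 divides 850, so solutions exist.
By Bézout, 595*(-37) + 2448*(9) = 17.
Scale by 850/17 = 50: (u₀, v₀) = (-1850, 450).
General solution: u = -1850 + 144t, v = 450 - 35t for integer t.
u ≥ 0: smallest is -1850 mod 144 = 22 (at t = 13), with v = -5.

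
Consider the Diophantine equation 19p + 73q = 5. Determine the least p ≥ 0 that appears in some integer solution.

gcd(73, 19) = 1.
1 divides 5, so solutions exist.
By Bézout, 19*(-23) + 73*(6) = 1.
Scale by 5/1 = 5: (p₀, q₀) = (-115, 30).
General solution: p = -115 + 73t, q = 30 - 19t for integer t.
p ≥ 0: smallest is -115 mod 73 = 31 (at t = 2), with q = -8.

31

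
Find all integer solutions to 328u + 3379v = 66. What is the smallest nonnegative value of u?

2246

gcd(3379, 328):
  3379 = 10*328 + 99
  328 = 3*99 + 31
  99 = 3*31 + 6
  31 = 5*6 + 1
  6 = 6*1
so gcd(3379, 328) = 1.
1 divides 66, so solutions exist.
Back-substitute for Bézout coefficients:
  1 = 31 - 5*6
  ... = 328*(546) + 3379*(-53)
Scale by 66/1 = 66: (u₀, v₀) = (36036, -3498).
General solution: u = 36036 + 3379t, v = -3498 - 328t for integer t.
u ≥ 0: smallest is 36036 mod 3379 = 2246 (at t = -10), with v = -218.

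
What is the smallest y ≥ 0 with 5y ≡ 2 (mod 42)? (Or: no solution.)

gcd(42, 5) = 1  (42 = 8·5 + 2, 5 = 2·2 + 1, 2 = 2·1).
1 divides 2, so solutions exist.
Back-substituting, 5·(17) + 42·(-2) = 1.
So 5·(17) ≡ 1 (mod 42); multiply by 2: y ≡ 34 (mod 42).
Smallest nonnegative: y = 34 mod 42 = 34.

34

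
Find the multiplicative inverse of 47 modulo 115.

93

gcd(115, 47) = 1  (115 = 2×47 + 21, 47 = 2×21 + 5, 21 = 4×5 + 1, 5 = 5×1).
Back-substituting, 47×(-22) + 115×(9) = 1.
So 47×-22 ≡ 1 (mod 115), and -22 mod 115 = 93.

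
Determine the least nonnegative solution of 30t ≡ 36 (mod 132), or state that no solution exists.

10

gcd(132, 30) = 6.
6 divides 36, so solutions exist.
By Bézout, 30×(9) + 132×(-2) = 6.
So 30×(9) ≡ 6 (mod 132); multiply by 6: t ≡ 54 (mod 22).
Smallest nonnegative: t = 54 mod 22 = 10.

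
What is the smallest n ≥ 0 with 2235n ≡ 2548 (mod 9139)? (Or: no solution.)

4082

gcd(9139, 2235) = 1  (9139 = 4×2235 + 199, 2235 = 11×199 + 46, 199 = 4×46 + 15, 46 = 3×15 + 1, 15 = 15×1).
1 divides 2548, so solutions exist.
Back-substituting, 2235×(597) + 9139×(-146) = 1.
So 2235×(597) ≡ 1 (mod 9139); multiply by 2548: n ≡ 1521156 (mod 9139).
Smallest nonnegative: n = 1521156 mod 9139 = 4082.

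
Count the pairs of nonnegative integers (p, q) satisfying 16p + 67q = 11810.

11

gcd(67, 16) = 1  (67 = 4×16 + 3, 16 = 5×3 + 1, 3 = 3×1).
Back-substituting, 16×(21) + 67×(-5) = 1.
Scale by 11810: one solution is (248010, -59050). Reduce p mod 67: (43, 166).
General: p = 43 + 67t, q = 166 - 16t.
p ≥ 0 ⇒ t ≥ 0; q ≥ 0 ⇒ t ≤ 10. So t ∈ [0, 10]: 11 solutions.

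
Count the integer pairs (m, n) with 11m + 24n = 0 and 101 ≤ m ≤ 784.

28

gcd(24, 11):
  24 = 2×11 + 2
  11 = 5×2 + 1
  2 = 2×1
so gcd(24, 11) = 1.
Back-substitute for Bézout coefficients:
  1 = 11 - 5×2
  ... = 11×(11) + 24×(-5)
Scale by 0: particular solution (0, 0); reduce m mod 24: (0, 0).
General solution: m = 0 + 24t, n = 0 - 11t for integer t.
101 ≤ 0 + 24t ≤ 784 gives t ∈ [5, 32], which is 28 values.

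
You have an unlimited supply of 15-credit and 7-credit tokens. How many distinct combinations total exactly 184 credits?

2

Need nonnegative integers with 15j + 7k = 184.
gcd(15, 7) = 1, and 15·(1) + 7·(-2) = 1.
So (j₀, k₀) = (184, -368); general j = 184 + 7t, k = -368 - 15t.
j ≥ 0 ⇒ t ≥ -26; k ≥ 0 ⇒ t ≤ -25. That's 2 values of t.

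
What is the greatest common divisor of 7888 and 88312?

gcd(88312, 7888) = 8  (88312 = 11·7888 + 1544, 7888 = 5·1544 + 168, 1544 = 9·168 + 32, 168 = 5·32 + 8, 32 = 4·8).

8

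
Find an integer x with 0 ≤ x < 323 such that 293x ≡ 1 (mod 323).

183

gcd(323, 293) = 1.
By Bézout, 293·(-140) + 323·(127) = 1.
So 293·-140 ≡ 1 (mod 323), and -140 mod 323 = 183.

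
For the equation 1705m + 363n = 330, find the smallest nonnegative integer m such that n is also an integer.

30

gcd(1705, 363):
  1705 = 4*363 + 253
  363 = 1*253 + 110
  253 = 2*110 + 33
  110 = 3*33 + 11
  33 = 3*11
so gcd(1705, 363) = 11.
11 divides 330, so solutions exist.
Back-substitute for Bézout coefficients:
  11 = 110 - 3*33
  ... = 1705*(-10) + 363*(47)
Scale by 330/11 = 30: (m₀, n₀) = (-300, 1410).
General solution: m = -300 + 33t, n = 1410 - 155t for integer t.
m ≥ 0: smallest is -300 mod 33 = 30 (at t = 10), with n = -140.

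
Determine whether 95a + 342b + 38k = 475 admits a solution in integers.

yes

gcd(342, 95):
  342 = 3*95 + 57
  95 = 1*57 + 38
  57 = 1*38 + 19
  38 = 2*19
so gcd(342, 95) = 19.
gcd(19, 38) = 19.
19 divides 475, so integer solutions exist.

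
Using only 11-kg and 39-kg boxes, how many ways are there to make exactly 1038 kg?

Need nonnegative integers with 11j + 39k = 1038.
gcd(11, 39) = 1, and 11·(-7) + 39·(2) = 1.
So (j₀, k₀) = (-7266, 2076); general j = -7266 + 39t, k = 2076 - 11t.
j ≥ 0 ⇒ t ≥ 187; k ≥ 0 ⇒ t ≤ 188. That's 2 values of t.

2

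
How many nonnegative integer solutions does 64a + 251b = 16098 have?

1

gcd(251, 64):
  251 = 3*64 + 59
  64 = 1*59 + 5
  59 = 11*5 + 4
  5 = 1*4 + 1
  4 = 4*1
so gcd(251, 64) = 1.
Back-substitute for Bézout coefficients:
  1 = 5 - 1*4
  ... = 64*(51) + 251*(-13)
Scale by 16098: one solution is (820998, -209274). Reduce a mod 251: (228, 6).
General: a = 228 + 251t, b = 6 - 64t.
a ≥ 0 ⇒ t ≥ 0; b ≥ 0 ⇒ t ≤ 0. So t ∈ [0, 0]: 1 solution.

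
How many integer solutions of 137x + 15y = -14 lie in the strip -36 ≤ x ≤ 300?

22

gcd(137, 15) = 1  (137 = 9*15 + 2, 15 = 7*2 + 1, 2 = 2*1).
Back-substituting, 137*(-7) + 15*(64) = 1.
Scale by -14: particular solution (98, -896); reduce x mod 15: (8, -74).
General solution: x = 8 + 15t, y = -74 - 137t for integer t.
-36 ≤ 8 + 15t ≤ 300 gives t ∈ [-2, 19], which is 22 values.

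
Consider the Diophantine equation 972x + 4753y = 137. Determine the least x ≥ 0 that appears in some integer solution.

3027

gcd(4753, 972) = 1  (4753 = 4*972 + 865, 972 = 1*865 + 107, 865 = 8*107 + 9, 107 = 11*9 + 8, 9 = 1*8 + 1, 8 = 8*1).
1 divides 137, so solutions exist.
Back-substituting, 972*(-533) + 4753*(109) = 1.
Scale by 137/1 = 137: (x₀, y₀) = (-73021, 14933).
General solution: x = -73021 + 4753t, y = 14933 - 972t for integer t.
x ≥ 0: smallest is -73021 mod 4753 = 3027 (at t = 16), with y = -619.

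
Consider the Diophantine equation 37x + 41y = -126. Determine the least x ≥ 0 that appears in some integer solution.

gcd(41, 37) = 1  (41 = 1·37 + 4, 37 = 9·4 + 1, 4 = 4·1).
1 divides -126, so solutions exist.
Back-substituting, 37·(10) + 41·(-9) = 1.
Scale by -126/1 = -126: (x₀, y₀) = (-1260, 1134).
General solution: x = -1260 + 41t, y = 1134 - 37t for integer t.
x ≥ 0: smallest is -1260 mod 41 = 11 (at t = 31), with y = -13.

11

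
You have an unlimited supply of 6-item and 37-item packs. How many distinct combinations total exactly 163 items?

Need nonnegative integers with 6j + 37k = 163.
gcd(6, 37) = 1, and 6·(-6) + 37·(1) = 1.
So (j₀, k₀) = (-978, 163); general j = -978 + 37t, k = 163 - 6t.
j ≥ 0 ⇒ t ≥ 27; k ≥ 0 ⇒ t ≤ 27. That's 1 value of t.

1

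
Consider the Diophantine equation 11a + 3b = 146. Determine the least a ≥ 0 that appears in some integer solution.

gcd(11, 3) = 1.
1 divides 146, so solutions exist.
By Bézout, 11*(-1) + 3*(4) = 1.
Scale by 146/1 = 146: (a₀, b₀) = (-146, 584).
General solution: a = -146 + 3t, b = 584 - 11t for integer t.
a ≥ 0: smallest is -146 mod 3 = 1 (at t = 49), with b = 45.

1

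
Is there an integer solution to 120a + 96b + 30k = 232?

no

gcd(120, 96) = 24  (120 = 1·96 + 24, 96 = 4·24).
gcd(24, 30) = 6.
6 does not divide 232 (remainder 4), so no integer solutions.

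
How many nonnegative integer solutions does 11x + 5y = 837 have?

gcd(11, 5):
  11 = 2·5 + 1
  5 = 5·1
so gcd(11, 5) = 1.
Back-substitute for Bézout coefficients:
  1 = 11 - 2·5
  ... = 11·(1) + 5·(-2)
Scale by 837: one solution is (837, -1674). Reduce x mod 5: (2, 163).
General: x = 2 + 5t, y = 163 - 11t.
x ≥ 0 ⇒ t ≥ 0; y ≥ 0 ⇒ t ≤ 14. So t ∈ [0, 14]: 15 solutions.

15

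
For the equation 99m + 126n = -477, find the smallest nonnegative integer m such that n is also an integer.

13

gcd(126, 99):
  126 = 1·99 + 27
  99 = 3·27 + 18
  27 = 1·18 + 9
  18 = 2·9
so gcd(126, 99) = 9.
9 divides -477, so solutions exist.
Back-substitute for Bézout coefficients:
  9 = 27 - 1·18
  ... = 99·(-5) + 126·(4)
Scale by -477/9 = -53: (m₀, n₀) = (265, -212).
General solution: m = 265 + 14t, n = -212 - 11t for integer t.
m ≥ 0: smallest is 265 mod 14 = 13 (at t = -18), with n = -14.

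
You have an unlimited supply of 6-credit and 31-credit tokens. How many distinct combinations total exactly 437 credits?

Need nonnegative integers with 6j + 31k = 437.
gcd(6, 31) = 1, and 6·(-5) + 31·(1) = 1.
So (j₀, k₀) = (-2185, 437); general j = -2185 + 31t, k = 437 - 6t.
j ≥ 0 ⇒ t ≥ 71; k ≥ 0 ⇒ t ≤ 72. That's 2 values of t.

2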